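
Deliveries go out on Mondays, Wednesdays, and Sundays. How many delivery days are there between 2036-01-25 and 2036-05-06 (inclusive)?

44

2036-01-25 is a Friday.
From 2036-01-25 to 2036-05-06 is 103 days inclusive.
103 = 7 × 14 + 5, so there are 14 full weeks plus 5 extra days.
Each full week contributes 3 days from the set (Mon, Wed, Sun): 14 × 3 = 42.
The 5 extra days are Friday, Saturday, Sunday, Monday, Tuesday — 2 of them qualify.
Total: 42 + 2 = 44.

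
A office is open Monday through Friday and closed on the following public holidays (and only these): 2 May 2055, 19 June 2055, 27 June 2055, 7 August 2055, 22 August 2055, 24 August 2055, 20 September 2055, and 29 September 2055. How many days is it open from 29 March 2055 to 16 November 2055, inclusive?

164 working days

29 March 2055 is a Monday.
That's 233 days from start to end, counting both.
233 = 7 × 33 + 2, so there are 33 full weeks plus 2 extra days.
Each full week contributes 5 weekdays (Mon–Fri): 33 × 5 = 165.
The 2 extra days are Monday, Tuesday — 2 of them qualify.
Total: 165 + 2 = 167.
Holidays: 2 May 2055 (Sun); 19 June 2055 (Sat); 27 June 2055 (Sun); 7 August 2055 (Sat); 22 August 2055 (Sun); 24 August 2055 (Tue); 20 September 2055 (Mon); 29 September 2055 (Wed).
3 of the 8 holidays fall on weekdays; the rest are weekends and were already excluded.
Business days: 167 − 3 = 164.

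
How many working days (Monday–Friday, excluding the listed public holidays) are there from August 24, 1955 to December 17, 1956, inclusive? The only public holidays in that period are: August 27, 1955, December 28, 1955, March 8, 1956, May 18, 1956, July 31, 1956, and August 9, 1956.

339

August 24, 1955 is a Wednesday.
The range spans 482 days (inclusive of both endpoints).
482 = 7 × 68 + 6, so there are 68 full weeks plus 6 extra days.
Each full week contributes 5 weekdays (Mon–Fri): 68 × 5 = 340.
The 6 extra days are Wednesday, Thursday, Friday, Saturday, Sunday, Monday — 4 of them qualify.
Total: 340 + 4 = 344.
Holidays: August 27, 1955 (Sat); December 28, 1955 (Wed); March 8, 1956 (Thu); May 18, 1956 (Fri); July 31, 1956 (Tue); August 9, 1956 (Thu).
5 of the 6 holidays fall on weekdays; the rest are weekends and were already excluded.
Business days: 344 − 5 = 339.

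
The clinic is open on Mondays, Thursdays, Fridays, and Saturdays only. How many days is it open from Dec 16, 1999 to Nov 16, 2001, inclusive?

Dec 16, 1999 is a Thursday.
That's 702 days from start to end, counting both.
702 = 7 × 100 + 2, so there are 100 full weeks plus 2 extra days.
Each full week contributes 4 days from the set (Mon, Thu, Fri, Sat): 100 × 4 = 400.
The 2 extra days are Thursday, Friday — 2 of them qualify.
Total: 400 + 2 = 402.

402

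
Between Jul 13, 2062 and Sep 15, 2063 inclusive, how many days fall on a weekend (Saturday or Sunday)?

123

Jul 13, 2062 is a Thursday.
From Jul 13, 2062 to Sep 15, 2063 is 430 days inclusive.
430 = 7 × 61 + 3, so there are 61 full weeks plus 3 extra days.
Each full week contributes 2 weekend days (Sat, Sun): 61 × 2 = 122.
The 3 extra days are Thu, Fri, Sat — 1 of them qualifies.
Total: 122 + 1 = 123.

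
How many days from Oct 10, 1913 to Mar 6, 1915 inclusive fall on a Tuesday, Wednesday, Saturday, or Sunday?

Oct 10, 1913 is a Friday.
That's 513 days from start to end, counting both.
513 = 7 × 73 + 2, so there are 73 full weeks plus 2 extra days.
Each full week contributes 4 days from the set (Tue, Wed, Sat, Sun): 73 × 4 = 292.
The 2 extra days are Friday, Saturday — 1 of them qualifies.
Total: 292 + 1 = 293.

293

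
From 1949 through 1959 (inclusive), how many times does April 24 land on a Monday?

1

Day of week of April 24 in each year:
1949: Sun, 1950: Mon ✓, 1951: Tue, 1952: Thu, 1953: Fri, 1954: Sat, 1955: Sun, 1956: Tue, 1957: Wed, 1958: Thu, 1959: Fri
Mondays: 1950.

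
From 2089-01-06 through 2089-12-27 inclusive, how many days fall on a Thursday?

2089-01-06 is a Thursday.
The range spans 356 days (inclusive of both endpoints).
356 = 7 × 50 + 6, so there are 50 full weeks plus 6 extra days.
Each full week contributes one Thursday: 50 so far.
The 6 extra days are Thu, Fri, Sat, Sun, Mon, Tue — 1 of them qualifies.
Total: 50 + 1 = 51.

51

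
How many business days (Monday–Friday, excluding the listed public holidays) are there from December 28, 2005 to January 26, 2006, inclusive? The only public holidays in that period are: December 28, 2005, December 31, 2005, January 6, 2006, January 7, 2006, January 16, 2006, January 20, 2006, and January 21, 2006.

18 business days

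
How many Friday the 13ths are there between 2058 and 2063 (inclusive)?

Friday-the-13ths by year:
2058: Sep, Dec
2059: Jun
2060: Feb, Aug
2061: May
2062: Jan, Oct
2063: Apr, Jul

10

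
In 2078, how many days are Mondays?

Jan 1, 2078 is a Saturday.
From Jan 1, 2078 to Dec 31, 2078 is 365 days inclusive.
365 = 7 × 52 + 1, so there are 52 full weeks plus 1 extra day.
Each full week contributes one Monday: 52 so far.
The 1 extra day is Saturday — none qualify.
Total: 52 + 0 = 52.

52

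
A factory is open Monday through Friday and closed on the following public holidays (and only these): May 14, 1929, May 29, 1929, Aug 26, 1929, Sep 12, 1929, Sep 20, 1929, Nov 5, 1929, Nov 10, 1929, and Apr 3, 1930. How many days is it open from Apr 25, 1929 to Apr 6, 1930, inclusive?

Apr 25, 1929 is a Thursday.
The range spans 347 days (inclusive of both endpoints).
347 = 7 × 49 + 4, so there are 49 full weeks plus 4 extra days.
Each full week contributes 5 weekdays (Mon–Fri): 49 × 5 = 245.
The 4 extra days are Thursday, Friday, Saturday, Sunday — 2 of them qualify.
Total: 245 + 2 = 247.
Holidays: May 14, 1929 (Tue); May 29, 1929 (Wed); Aug 26, 1929 (Mon); Sep 12, 1929 (Thu); Sep 20, 1929 (Fri); Nov 5, 1929 (Tue); Nov 10, 1929 (Sun); Apr 3, 1930 (Thu).
7 of the 8 holidays fall on weekdays; the rest are weekends and were already excluded.
Business days: 247 − 7 = 240.

240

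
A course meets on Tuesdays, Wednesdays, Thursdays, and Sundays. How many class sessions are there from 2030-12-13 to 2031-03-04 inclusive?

46

2030-12-13 is a Friday.
That's 82 days from start to end, counting both.
82 = 7 × 11 + 5, so there are 11 full weeks plus 5 extra days.
Each full week contributes 4 days from the set (Tue, Wed, Thu, Sun): 11 × 4 = 44.
The 5 extra days are Friday, Saturday, Sunday, Monday, Tuesday — 2 of them qualify.
Total: 44 + 2 = 46.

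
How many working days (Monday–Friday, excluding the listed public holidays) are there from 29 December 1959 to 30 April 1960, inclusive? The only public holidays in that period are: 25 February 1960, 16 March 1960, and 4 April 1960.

29 December 1959 is a Tuesday.
From 29 December 1959 to 30 April 1960 is 124 days inclusive.
124 = 7 × 17 + 5, so there are 17 full weeks plus 5 extra days.
Each full week contributes 5 weekdays (Mon–Fri): 17 × 5 = 85.
The 5 extra days are Tuesday, Wednesday, Thursday, Friday, Saturday — 4 of them qualify.
Total: 85 + 4 = 89.
Holidays: 25 February 1960 (Thu); 16 March 1960 (Wed); 4 April 1960 (Mon).
All 3 holidays fall on weekdays, so subtract 3.
Business days: 89 − 3 = 86.

86 working days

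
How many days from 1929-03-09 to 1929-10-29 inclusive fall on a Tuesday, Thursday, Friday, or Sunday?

1929-03-09 is a Saturday.
From 1929-03-09 to 1929-10-29 is 235 days inclusive.
235 = 7 × 33 + 4, so there are 33 full weeks plus 4 extra days.
Each full week contributes 4 days from the set (Tue, Thu, Fri, Sun): 33 × 4 = 132.
The 4 extra days are Saturday, Sunday, Monday, Tuesday — 2 of them qualify.
Total: 132 + 2 = 134.

134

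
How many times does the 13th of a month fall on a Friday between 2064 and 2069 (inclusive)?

11

Friday-the-13ths by year:
2064: Jun
2065: Feb, Mar, Nov
2066: Aug
2067: May
2068: Jan, Apr, Jul
2069: Sep, Dec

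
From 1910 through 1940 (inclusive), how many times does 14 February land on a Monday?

Day of week of February 14 in each year:
1910: Mon ✓, 1911: Tue, 1912: Wed, 1913: Fri, 1914: Sat, 1915: Sun, 1916: Mon ✓, 1917: Wed, 1918: Thu, 1919: Fri, 1920: Sat, 1921: Mon ✓, 1922: Tue, 1923: Wed, 1924: Thu, 1925: Sat, 1926: Sun, 1927: Mon ✓, 1928: Tue, 1929: Thu, 1930: Fri, 1931: Sat, 1932: Sun, 1933: Tue, 1934: Wed, 1935: Thu, 1936: Fri, 1937: Sun, 1938: Mon ✓, 1939: Tue, 1940: Wed
Mondays: 1910, 1916, 1921, 1927, 1938.

5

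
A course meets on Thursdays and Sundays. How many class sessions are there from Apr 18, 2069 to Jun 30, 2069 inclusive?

Apr 18, 2069 is a Thursday.
The range spans 74 days (inclusive of both endpoints).
74 = 7 × 10 + 4, so there are 10 full weeks plus 4 extra days.
Each full week contributes 2 days from the set (Thu, Sun): 10 × 2 = 20.
The 4 extra days are Thursday, Friday, Saturday, Sunday — 2 of them qualify.
Total: 20 + 2 = 22.

22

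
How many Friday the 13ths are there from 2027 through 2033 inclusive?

Friday-the-13ths by year:
2027: Aug
2028: Oct
2029: Apr, Jul
2030: Sep, Dec
2031: Jun
2032: Feb, Aug
2033: May

10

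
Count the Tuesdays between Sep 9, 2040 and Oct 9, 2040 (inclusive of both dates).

5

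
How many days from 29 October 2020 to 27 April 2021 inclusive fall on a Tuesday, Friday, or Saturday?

29 October 2020 is a Thursday.
From 29 October 2020 to 27 April 2021 is 181 days inclusive.
181 = 7 × 25 + 6, so there are 25 full weeks plus 6 extra days.
Each full week contributes 3 days from the set (Tue, Fri, Sat): 25 × 3 = 75.
The 6 extra days are Thursday, Friday, Saturday, Sunday, Monday, Tuesday — 3 of them qualify.
Total: 75 + 3 = 78.

78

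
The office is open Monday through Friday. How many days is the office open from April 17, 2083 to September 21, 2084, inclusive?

374 weekdays

April 17, 2083 is a Saturday.
From April 17, 2083 to September 21, 2084 is 524 days inclusive.
524 = 7 × 74 + 6, so there are 74 full weeks plus 6 extra days.
Each full week contributes 5 weekdays (Mon–Fri): 74 × 5 = 370.
The 6 extra days are Saturday, Sunday, Monday, Tuesday, Wednesday, Thursday — 4 of them qualify.
Total: 370 + 4 = 374.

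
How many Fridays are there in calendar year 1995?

1 January 1995 is a Sunday.
The range spans 365 days (inclusive of both endpoints).
365 = 7 × 52 + 1, so there are 52 full weeks plus 1 extra day.
Each full week contributes one Friday: 52 so far.
The 1 extra day is Sun — none qualify.
Total: 52 + 0 = 52.

52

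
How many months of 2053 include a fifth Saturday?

A month has five Saturdays exactly when Saturday falls within its first (length − 28) days.
Jan: 31 days, starts Wed → 5 of Wed, Thu, Fri
Feb: 28 days, starts Sat → 5 of (none)
Mar: 31 days, starts Sat → 5 of Sat, Sun, Mon ✓
Apr: 30 days, starts Tue → 5 of Tue, Wed
May: 31 days, starts Thu → 5 of Thu, Fri, Sat ✓
Jun: 30 days, starts Sun → 5 of Sun, Mon
Jul: 31 days, starts Tue → 5 of Tue, Wed, Thu
Aug: 31 days, starts Fri → 5 of Fri, Sat, Sun ✓
Sep: 30 days, starts Mon → 5 of Mon, Tue
Oct: 31 days, starts Wed → 5 of Wed, Thu, Fri
Nov: 30 days, starts Sat → 5 of Sat, Sun ✓
Dec: 31 days, starts Mon → 5 of Mon, Tue, Wed
Months with five Saturdays: Mar, May, Aug, Nov.

4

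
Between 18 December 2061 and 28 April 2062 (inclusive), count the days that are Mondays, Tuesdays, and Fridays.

18 December 2061 is a Sunday.
From 18 December 2061 to 28 April 2062 is 132 days inclusive.
132 = 7 × 18 + 6, so there are 18 full weeks plus 6 extra days.
Each full week contributes 3 days from the set (Mon, Tue, Fri): 18 × 3 = 54.
The 6 extra days are Sun, Mon, Tue, Wed, Thu, Fri — 3 of them qualify.
Total: 54 + 3 = 57.

57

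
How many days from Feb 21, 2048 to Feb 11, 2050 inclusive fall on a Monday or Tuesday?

206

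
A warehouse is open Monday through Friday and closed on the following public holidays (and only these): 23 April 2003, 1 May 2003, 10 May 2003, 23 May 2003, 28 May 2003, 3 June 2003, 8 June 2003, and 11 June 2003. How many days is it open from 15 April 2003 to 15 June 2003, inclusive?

15 April 2003 is a Tuesday.
The range spans 62 days (inclusive of both endpoints).
62 = 7 × 8 + 6, so there are 8 full weeks plus 6 extra days.
Each full week contributes 5 weekdays (Mon–Fri): 8 × 5 = 40.
The 6 extra days are Tue, Wed, Thu, Fri, Sat, Sun — 4 of them qualify.
Total: 40 + 4 = 44.
Holidays: 23 April 2003 (Wed); 1 May 2003 (Thu); 10 May 2003 (Sat); 23 May 2003 (Fri); 28 May 2003 (Wed); 3 June 2003 (Tue); 8 June 2003 (Sun); 11 June 2003 (Wed).
6 of the 8 holidays fall on weekdays; the rest are weekends and were already excluded.
Business days: 44 − 6 = 38.

38 business days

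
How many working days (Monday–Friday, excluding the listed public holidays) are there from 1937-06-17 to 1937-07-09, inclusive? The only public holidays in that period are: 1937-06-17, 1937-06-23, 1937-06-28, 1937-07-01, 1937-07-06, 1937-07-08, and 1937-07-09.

10

1937-06-17 is a Thursday.
That's 23 days from start to end, counting both.
23 = 7 × 3 + 2, so there are 3 full weeks plus 2 extra days.
Each full week contributes 5 weekdays (Mon–Fri): 3 × 5 = 15.
The 2 extra days are Thursday, Friday — 2 of them qualify.
Total: 15 + 2 = 17.
Holidays: 1937-06-17 (Thu); 1937-06-23 (Wed); 1937-06-28 (Mon); 1937-07-01 (Thu); 1937-07-06 (Tue); 1937-07-08 (Thu); 1937-07-09 (Fri).
All 7 holidays fall on weekdays, so subtract 7.
Business days: 17 − 7 = 10.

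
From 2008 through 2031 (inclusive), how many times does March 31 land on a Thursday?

3

Day of week of March 31 in each year:
2008: Mon, 2009: Tue, 2010: Wed, 2011: Thu ✓, 2012: Sat, 2013: Sun, 2014: Mon, 2015: Tue, 2016: Thu ✓, 2017: Fri, 2018: Sat, 2019: Sun, 2020: Tue, 2021: Wed, 2022: Thu ✓, 2023: Fri, 2024: Sun, 2025: Mon, 2026: Tue, 2027: Wed, 2028: Fri, 2029: Sat, 2030: Sun, 2031: Mon
Thursdays: 2011, 2016, 2022.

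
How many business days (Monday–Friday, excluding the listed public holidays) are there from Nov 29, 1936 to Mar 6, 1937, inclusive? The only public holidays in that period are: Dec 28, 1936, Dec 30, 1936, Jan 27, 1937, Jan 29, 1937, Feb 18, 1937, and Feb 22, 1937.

Nov 29, 1936 is a Sunday.
The range spans 98 days (inclusive of both endpoints).
98 = 7 × 14, so the span is exactly 14 full weeks.
Each full week contributes 5 weekdays (Mon–Fri): 14 × 5 = 70.
Holidays: Dec 28, 1936 (Mon); Dec 30, 1936 (Wed); Jan 27, 1937 (Wed); Jan 29, 1937 (Fri); Feb 18, 1937 (Thu); Feb 22, 1937 (Mon).
All 6 holidays fall on weekdays, so subtract 6.
Business days: 70 − 6 = 64.

64 business days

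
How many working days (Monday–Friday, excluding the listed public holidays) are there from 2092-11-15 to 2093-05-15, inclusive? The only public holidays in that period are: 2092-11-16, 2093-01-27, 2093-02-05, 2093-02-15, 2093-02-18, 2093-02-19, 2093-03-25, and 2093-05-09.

2092-11-15 is a Saturday.
That's 182 days from start to end, counting both.
182 = 7 × 26, so the span is exactly 26 full weeks.
Each full week contributes 5 weekdays (Mon–Fri): 26 × 5 = 130.
Total: 130.
Holidays: 2092-11-16 (Sun); 2093-01-27 (Tue); 2093-02-05 (Thu); 2093-02-15 (Sun); 2093-02-18 (Wed); 2093-02-19 (Thu); 2093-03-25 (Wed); 2093-05-09 (Sat).
5 of the 8 holidays fall on weekdays; the rest are weekends and were already excluded.
Business days: 130 − 5 = 125.

125 working days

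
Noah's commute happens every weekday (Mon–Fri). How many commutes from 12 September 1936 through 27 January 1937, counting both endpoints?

98 weekdays

12 September 1936 is a Saturday.
That's 138 days from start to end, counting both.
138 = 7 × 19 + 5, so there are 19 full weeks plus 5 extra days.
Each full week contributes 5 weekdays (Mon–Fri): 19 × 5 = 95.
The 5 extra days are Sat, Sun, Mon, Tue, Wed — 3 of them qualify.
Total: 95 + 3 = 98.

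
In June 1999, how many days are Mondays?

Jun 1, 1999 is a Tuesday.
The range spans 30 days (inclusive of both endpoints).
30 = 7 × 4 + 2, so there are 4 full weeks plus 2 extra days.
Each full week contributes one Monday: 4 so far.
The 2 extra days are Tuesday, Wednesday — none qualify.
Total: 4 + 0 = 4.

4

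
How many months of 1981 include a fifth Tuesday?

A month has five Tuesdays exactly when Tuesday falls within its first (length − 28) days.
Jan: 31 days, starts Thu → 5 of Thu, Fri, Sat
Feb: 28 days, starts Sun → 5 of (none)
Mar: 31 days, starts Sun → 5 of Sun, Mon, Tue ✓
Apr: 30 days, starts Wed → 5 of Wed, Thu
May: 31 days, starts Fri → 5 of Fri, Sat, Sun
Jun: 30 days, starts Mon → 5 of Mon, Tue ✓
Jul: 31 days, starts Wed → 5 of Wed, Thu, Fri
Aug: 31 days, starts Sat → 5 of Sat, Sun, Mon
Sep: 30 days, starts Tue → 5 of Tue, Wed ✓
Oct: 31 days, starts Thu → 5 of Thu, Fri, Sat
Nov: 30 days, starts Sun → 5 of Sun, Mon
Dec: 31 days, starts Tue → 5 of Tue, Wed, Thu ✓
Months with five Tuesdays: Mar, Jun, Sep, Dec.

4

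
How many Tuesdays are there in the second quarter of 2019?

13

Apr 1, 2019 is a Monday.
That's 91 days from start to end, counting both.
91 = 7 × 13, so the span is exactly 13 full weeks.
Each full week contributes one Tuesday: 13 so far.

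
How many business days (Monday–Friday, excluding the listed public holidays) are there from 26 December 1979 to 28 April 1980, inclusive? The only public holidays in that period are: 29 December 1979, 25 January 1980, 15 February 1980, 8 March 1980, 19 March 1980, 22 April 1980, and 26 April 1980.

85

26 December 1979 is a Wednesday.
That's 125 days from start to end, counting both.
125 = 7 × 17 + 6, so there are 17 full weeks plus 6 extra days.
Each full week contributes 5 weekdays (Mon–Fri): 17 × 5 = 85.
The 6 extra days are Wednesday, Thursday, Friday, Saturday, Sunday, Monday — 4 of them qualify.
Total: 85 + 4 = 89.
Holidays: 29 December 1979 (Sat); 25 January 1980 (Fri); 15 February 1980 (Fri); 8 March 1980 (Sat); 19 March 1980 (Wed); 22 April 1980 (Tue); 26 April 1980 (Sat).
4 of the 7 holidays fall on weekdays; the rest are weekends and were already excluded.
Business days: 89 − 4 = 85.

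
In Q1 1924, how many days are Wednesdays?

13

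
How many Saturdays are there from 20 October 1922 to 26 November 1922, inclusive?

20 October 1922 is a Friday.
From 20 October 1922 to 26 November 1922 is 38 days inclusive.
38 = 7 × 5 + 3, so there are 5 full weeks plus 3 extra days.
Each full week contributes one Saturday: 5 so far.
The 3 extra days are Friday, Saturday, Sunday — 1 of them qualifies.
Total: 5 + 1 = 6.

6 Saturdays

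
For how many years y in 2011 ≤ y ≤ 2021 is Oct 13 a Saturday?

Day of week of October 13 in each year:
2011: Thu, 2012: Sat ✓, 2013: Sun, 2014: Mon, 2015: Tue, 2016: Thu, 2017: Fri, 2018: Sat ✓, 2019: Sun, 2020: Tue, 2021: Wed
Saturdays: 2012, 2018.

2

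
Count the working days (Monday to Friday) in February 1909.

February 1, 1909 is a Monday.
The range spans 28 days (inclusive of both endpoints).
28 = 7 × 4, so the span is exactly 4 full weeks.
Each full week contributes 5 weekdays (Mon–Fri): 4 × 5 = 20.
Total: 20.

20 weekdays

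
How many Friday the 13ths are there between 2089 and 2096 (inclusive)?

Friday-the-13ths by year:
2089: May
2090: Jan, Oct
2091: Apr, Jul
2092: Jun
2093: Feb, Mar, Nov
2094: Aug
2095: May
2096: Jan, Apr, Jul

14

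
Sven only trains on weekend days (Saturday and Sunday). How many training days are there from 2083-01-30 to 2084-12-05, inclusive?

2083-01-30 is a Saturday.
The range spans 676 days (inclusive of both endpoints).
676 = 7 × 96 + 4, so there are 96 full weeks plus 4 extra days.
Each full week contributes 2 weekend days (Sat, Sun): 96 × 2 = 192.
The 4 extra days are Saturday, Sunday, Monday, Tuesday — 2 of them qualify.
Total: 192 + 2 = 194.

194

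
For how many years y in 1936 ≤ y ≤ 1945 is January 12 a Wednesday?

2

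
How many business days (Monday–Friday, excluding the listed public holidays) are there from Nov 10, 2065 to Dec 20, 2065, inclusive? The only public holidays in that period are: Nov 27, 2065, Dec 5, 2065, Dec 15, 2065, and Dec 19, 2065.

27

Nov 10, 2065 is a Tuesday.
From Nov 10, 2065 to Dec 20, 2065 is 41 days inclusive.
41 = 7 × 5 + 6, so there are 5 full weeks plus 6 extra days.
Each full week contributes 5 weekdays (Mon–Fri): 5 × 5 = 25.
The 6 extra days are Tue, Wed, Thu, Fri, Sat, Sun — 4 of them qualify.
Total: 25 + 4 = 29.
Holidays: Nov 27, 2065 (Fri); Dec 5, 2065 (Sat); Dec 15, 2065 (Tue); Dec 19, 2065 (Sat).
2 of the 4 holidays fall on weekdays; the rest are weekends and were already excluded.
Business days: 29 − 2 = 27.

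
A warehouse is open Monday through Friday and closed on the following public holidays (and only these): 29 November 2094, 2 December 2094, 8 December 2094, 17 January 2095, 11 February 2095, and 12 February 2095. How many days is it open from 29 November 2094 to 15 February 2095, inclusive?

52

29 November 2094 is a Monday.
The range spans 79 days (inclusive of both endpoints).
79 = 7 × 11 + 2, so there are 11 full weeks plus 2 extra days.
Each full week contributes 5 weekdays (Mon–Fri): 11 × 5 = 55.
The 2 extra days are Monday, Tuesday — 2 of them qualify.
Total: 55 + 2 = 57.
Holidays: 29 November 2094 (Mon); 2 December 2094 (Thu); 8 December 2094 (Wed); 17 January 2095 (Mon); 11 February 2095 (Fri); 12 February 2095 (Sat).
5 of the 6 holidays fall on weekdays; the rest are weekends and were already excluded.
Business days: 57 − 5 = 52.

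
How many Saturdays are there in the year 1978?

52

1 January 1978 is a Sunday.
That's 365 days from start to end, counting both.
365 = 7 × 52 + 1, so there are 52 full weeks plus 1 extra day.
Each full week contributes one Saturday: 52 so far.
The 1 extra day is Sun — none qualify.
Total: 52 + 0 = 52.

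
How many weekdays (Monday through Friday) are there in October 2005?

October 1, 2005 is a Saturday.
The range spans 31 days (inclusive of both endpoints).
31 = 7 × 4 + 3, so there are 4 full weeks plus 3 extra days.
Each full week contributes 5 weekdays (Mon–Fri): 4 × 5 = 20.
The 3 extra days are Sat, Sun, Mon — 1 of them qualifies.
Total: 20 + 1 = 21.

21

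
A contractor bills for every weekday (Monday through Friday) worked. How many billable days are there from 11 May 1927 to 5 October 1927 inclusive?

106

11 May 1927 is a Wednesday.
From 11 May 1927 to 5 October 1927 is 148 days inclusive.
148 = 7 × 21 + 1, so there are 21 full weeks plus 1 extra day.
Each full week contributes 5 weekdays (Mon–Fri): 21 × 5 = 105.
The 1 extra day is Wed — 1 of them qualifies.
Total: 105 + 1 = 106.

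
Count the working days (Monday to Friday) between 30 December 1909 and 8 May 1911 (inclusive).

353

30 December 1909 is a Thursday.
That's 495 days from start to end, counting both.
495 = 7 × 70 + 5, so there are 70 full weeks plus 5 extra days.
Each full week contributes 5 weekdays (Mon–Fri): 70 × 5 = 350.
The 5 extra days are Thursday, Friday, Saturday, Sunday, Monday — 3 of them qualify.
Total: 350 + 3 = 353.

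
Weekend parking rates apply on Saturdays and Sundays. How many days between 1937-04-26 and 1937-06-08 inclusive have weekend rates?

1937-04-26 is a Monday.
From 1937-04-26 to 1937-06-08 is 44 days inclusive.
44 = 7 × 6 + 2, so there are 6 full weeks plus 2 extra days.
Each full week contributes 2 weekend days (Sat, Sun): 6 × 2 = 12.
The 2 extra days are Monday, Tuesday — none qualify.
Total: 12 + 0 = 12.

12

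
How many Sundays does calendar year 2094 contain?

Jan 1, 2094 is a Friday.
That's 365 days from start to end, counting both.
365 = 7 × 52 + 1, so there are 52 full weeks plus 1 extra day.
Each full week contributes one Sunday: 52 so far.
The 1 extra day is Fri — none qualify.
Total: 52 + 0 = 52.

52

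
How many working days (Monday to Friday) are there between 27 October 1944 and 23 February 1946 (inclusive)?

346

27 October 1944 is a Friday.
From 27 October 1944 to 23 February 1946 is 485 days inclusive.
485 = 7 × 69 + 2, so there are 69 full weeks plus 2 extra days.
Each full week contributes 5 weekdays (Mon–Fri): 69 × 5 = 345.
The 2 extra days are Friday, Saturday — 1 of them qualifies.
Total: 345 + 1 = 346.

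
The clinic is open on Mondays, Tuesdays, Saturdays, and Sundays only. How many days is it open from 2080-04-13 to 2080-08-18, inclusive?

74

2080-04-13 is a Saturday.
That's 128 days from start to end, counting both.
128 = 7 × 18 + 2, so there are 18 full weeks plus 2 extra days.
Each full week contributes 4 days from the set (Mon, Tue, Sat, Sun): 18 × 4 = 72.
The 2 extra days are Sat, Sun — 2 of them qualify.
Total: 72 + 2 = 74.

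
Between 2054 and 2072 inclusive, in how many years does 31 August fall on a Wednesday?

Day of week of August 31 in each year:
2054: Mon, 2055: Tue, 2056: Thu, 2057: Fri, 2058: Sat, 2059: Sun, 2060: Tue, 2061: Wed ✓, 2062: Thu, 2063: Fri, 2064: Sun, 2065: Mon, 2066: Tue, 2067: Wed ✓, 2068: Fri, 2069: Sat, 2070: Sun, 2071: Mon, 2072: Wed ✓
Wednesdays: 2061, 2067, 2072.

3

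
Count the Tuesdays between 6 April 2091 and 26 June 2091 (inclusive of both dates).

6 April 2091 is a Friday.
That's 82 days from start to end, counting both.
82 = 7 × 11 + 5, so there are 11 full weeks plus 5 extra days.
Each full week contributes one Tuesday: 11 so far.
The 5 extra days are Friday, Saturday, Sunday, Monday, Tuesday — 1 of them qualifies.
Total: 11 + 1 = 12.

12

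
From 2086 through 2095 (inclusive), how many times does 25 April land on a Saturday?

1

Day of week of April 25 in each year:
2086: Thu, 2087: Fri, 2088: Sun, 2089: Mon, 2090: Tue, 2091: Wed, 2092: Fri, 2093: Sat ✓, 2094: Sun, 2095: Mon
Saturdays: 2093.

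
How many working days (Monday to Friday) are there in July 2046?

22

1 July 2046 is a Sunday.
That's 31 days from start to end, counting both.
31 = 7 × 4 + 3, so there are 4 full weeks plus 3 extra days.
Each full week contributes 5 weekdays (Mon–Fri): 4 × 5 = 20.
The 3 extra days are Sunday, Monday, Tuesday — 2 of them qualify.
Total: 20 + 2 = 22.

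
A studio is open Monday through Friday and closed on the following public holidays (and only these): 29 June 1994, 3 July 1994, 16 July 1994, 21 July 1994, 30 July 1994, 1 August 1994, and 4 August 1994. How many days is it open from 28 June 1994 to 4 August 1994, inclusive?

28 June 1994 is a Tuesday.
The range spans 38 days (inclusive of both endpoints).
38 = 7 × 5 + 3, so there are 5 full weeks plus 3 extra days.
Each full week contributes 5 weekdays (Mon–Fri): 5 × 5 = 25.
The 3 extra days are Tue, Wed, Thu — 3 of them qualify.
Total: 25 + 3 = 28.
Holidays: 29 June 1994 (Wed); 3 July 1994 (Sun); 16 July 1994 (Sat); 21 July 1994 (Thu); 30 July 1994 (Sat); 1 August 1994 (Mon); 4 August 1994 (Thu).
4 of the 7 holidays fall on weekdays; the rest are weekends and were already excluded.
Business days: 28 − 4 = 24.

24 business days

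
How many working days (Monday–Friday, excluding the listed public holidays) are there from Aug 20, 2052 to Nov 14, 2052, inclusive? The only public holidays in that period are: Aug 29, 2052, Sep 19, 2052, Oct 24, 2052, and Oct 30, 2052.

59

Aug 20, 2052 is a Tuesday.
That's 87 days from start to end, counting both.
87 = 7 × 12 + 3, so there are 12 full weeks plus 3 extra days.
Each full week contributes 5 weekdays (Mon–Fri): 12 × 5 = 60.
The 3 extra days are Tue, Wed, Thu — 3 of them qualify.
Total: 60 + 3 = 63.
Holidays: Aug 29, 2052 (Thu); Sep 19, 2052 (Thu); Oct 24, 2052 (Thu); Oct 30, 2052 (Wed).
All 4 holidays fall on weekdays, so subtract 4.
Business days: 63 − 4 = 59.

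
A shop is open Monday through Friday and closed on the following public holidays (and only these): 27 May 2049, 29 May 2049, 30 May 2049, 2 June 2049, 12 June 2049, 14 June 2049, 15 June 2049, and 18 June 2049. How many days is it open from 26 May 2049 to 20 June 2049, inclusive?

13

26 May 2049 is a Wednesday.
From 26 May 2049 to 20 June 2049 is 26 days inclusive.
26 = 7 × 3 + 5, so there are 3 full weeks plus 5 extra days.
Each full week contributes 5 weekdays (Mon–Fri): 3 × 5 = 15.
The 5 extra days are Wed, Thu, Fri, Sat, Sun — 3 of them qualify.
Total: 15 + 3 = 18.
Holidays: 27 May 2049 (Thu); 29 May 2049 (Sat); 30 May 2049 (Sun); 2 June 2049 (Wed); 12 June 2049 (Sat); 14 June 2049 (Mon); 15 June 2049 (Tue); 18 June 2049 (Fri).
5 of the 8 holidays fall on weekdays; the rest are weekends and were already excluded.
Business days: 18 − 5 = 13.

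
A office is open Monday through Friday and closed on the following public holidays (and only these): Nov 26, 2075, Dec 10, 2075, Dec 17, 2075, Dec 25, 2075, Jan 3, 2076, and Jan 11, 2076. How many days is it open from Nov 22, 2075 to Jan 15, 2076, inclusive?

Nov 22, 2075 is a Friday.
That's 55 days from start to end, counting both.
55 = 7 × 7 + 6, so there are 7 full weeks plus 6 extra days.
Each full week contributes 5 weekdays (Mon–Fri): 7 × 5 = 35.
The 6 extra days are Fri, Sat, Sun, Mon, Tue, Wed — 4 of them qualify.
Total: 35 + 4 = 39.
Holidays: Nov 26, 2075 (Tue); Dec 10, 2075 (Tue); Dec 17, 2075 (Tue); Dec 25, 2075 (Wed); Jan 3, 2076 (Fri); Jan 11, 2076 (Sat).
5 of the 6 holidays fall on weekdays; the rest are weekends and were already excluded.
Business days: 39 − 5 = 34.

34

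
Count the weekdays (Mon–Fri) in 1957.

261

Jan 1, 1957 is a Tuesday.
That's 365 days from start to end, counting both.
365 = 7 × 52 + 1, so there are 52 full weeks plus 1 extra day.
Each full week contributes 5 weekdays (Mon–Fri): 52 × 5 = 260.
The 1 extra day is Tue — 1 of them qualifies.
Total: 260 + 1 = 261.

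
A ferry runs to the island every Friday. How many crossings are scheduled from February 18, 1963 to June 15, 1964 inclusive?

69

February 18, 1963 is a Monday.
From February 18, 1963 to June 15, 1964 is 484 days inclusive.
484 = 7 × 69 + 1, so there are 69 full weeks plus 1 extra day.
Each full week contributes one Friday: 69 so far.
The 1 extra day is Mon — none qualify.
Total: 69 + 0 = 69.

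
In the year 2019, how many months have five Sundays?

4

A month has five Sundays exactly when Sunday falls within its first (length − 28) days.
Jan: 31 days, starts Tue → 5 of Tue, Wed, Thu
Feb: 28 days, starts Fri → 5 of (none)
Mar: 31 days, starts Fri → 5 of Fri, Sat, Sun ✓
Apr: 30 days, starts Mon → 5 of Mon, Tue
May: 31 days, starts Wed → 5 of Wed, Thu, Fri
Jun: 30 days, starts Sat → 5 of Sat, Sun ✓
Jul: 31 days, starts Mon → 5 of Mon, Tue, Wed
Aug: 31 days, starts Thu → 5 of Thu, Fri, Sat
Sep: 30 days, starts Sun → 5 of Sun, Mon ✓
Oct: 31 days, starts Tue → 5 of Tue, Wed, Thu
Nov: 30 days, starts Fri → 5 of Fri, Sat
Dec: 31 days, starts Sun → 5 of Sun, Mon, Tue ✓
Months with five Sundays: Mar, Jun, Sep, Dec.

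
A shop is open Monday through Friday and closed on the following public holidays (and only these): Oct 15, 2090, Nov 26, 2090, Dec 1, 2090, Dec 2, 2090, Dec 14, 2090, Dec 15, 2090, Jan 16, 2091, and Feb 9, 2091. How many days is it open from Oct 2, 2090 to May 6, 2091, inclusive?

150 working days

Oct 2, 2090 is a Monday.
The range spans 217 days (inclusive of both endpoints).
217 = 7 × 31, so the span is exactly 31 full weeks.
Each full week contributes 5 weekdays (Mon–Fri): 31 × 5 = 155.
Total: 155.
Holidays: Oct 15, 2090 (Sun); Nov 26, 2090 (Sun); Dec 1, 2090 (Fri); Dec 2, 2090 (Sat); Dec 14, 2090 (Thu); Dec 15, 2090 (Fri); Jan 16, 2091 (Tue); Feb 9, 2091 (Fri).
5 of the 8 holidays fall on weekdays; the rest are weekends and were already excluded.
Business days: 155 − 5 = 150.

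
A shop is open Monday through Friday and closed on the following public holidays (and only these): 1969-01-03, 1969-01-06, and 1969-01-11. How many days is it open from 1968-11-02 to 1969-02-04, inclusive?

1968-11-02 is a Saturday.
From 1968-11-02 to 1969-02-04 is 95 days inclusive.
95 = 7 × 13 + 4, so there are 13 full weeks plus 4 extra days.
Each full week contributes 5 weekdays (Mon–Fri): 13 × 5 = 65.
The 4 extra days are Sat, Sun, Mon, Tue — 2 of them qualify.
Total: 65 + 2 = 67.
Holidays: 1969-01-03 (Fri); 1969-01-06 (Mon); 1969-01-11 (Sat).
2 of the 3 holidays fall on weekdays; the rest are weekends and were already excluded.
Business days: 67 − 2 = 65.

65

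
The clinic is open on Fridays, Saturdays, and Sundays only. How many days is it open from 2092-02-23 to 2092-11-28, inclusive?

2092-02-23 is a Saturday.
That's 280 days from start to end, counting both.
280 = 7 × 40, so the span is exactly 40 full weeks.
Each full week contributes 3 days from the set (Fri, Sat, Sun): 40 × 3 = 120.
Total: 120.

120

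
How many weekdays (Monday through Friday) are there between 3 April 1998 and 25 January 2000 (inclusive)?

473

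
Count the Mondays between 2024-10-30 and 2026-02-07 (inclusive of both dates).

66

2024-10-30 is a Wednesday.
From 2024-10-30 to 2026-02-07 is 466 days inclusive.
466 = 7 × 66 + 4, so there are 66 full weeks plus 4 extra days.
Each full week contributes one Monday: 66 so far.
The 4 extra days are Wed, Thu, Fri, Sat — none qualify.
Total: 66 + 0 = 66.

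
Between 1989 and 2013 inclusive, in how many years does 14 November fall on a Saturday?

3

Day of week of November 14 in each year:
1989: Tue, 1990: Wed, 1991: Thu, 1992: Sat ✓, 1993: Sun, 1994: Mon, 1995: Tue, 1996: Thu, 1997: Fri, 1998: Sat ✓, 1999: Sun, 2000: Tue, 2001: Wed, 2002: Thu, 2003: Fri, 2004: Sun, 2005: Mon, 2006: Tue, 2007: Wed, 2008: Fri, 2009: Sat ✓, 2010: Sun, 2011: Mon, 2012: Wed, 2013: Thu
Saturdays: 1992, 1998, 2009.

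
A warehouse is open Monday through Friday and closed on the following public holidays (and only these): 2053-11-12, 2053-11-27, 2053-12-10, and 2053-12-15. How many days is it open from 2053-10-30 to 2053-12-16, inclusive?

2053-10-30 is a Thursday.
That's 48 days from start to end, counting both.
48 = 7 × 6 + 6, so there are 6 full weeks plus 6 extra days.
Each full week contributes 5 weekdays (Mon–Fri): 6 × 5 = 30.
The 6 extra days are Thu, Fri, Sat, Sun, Mon, Tue — 4 of them qualify.
Total: 30 + 4 = 34.
Holidays: 2053-11-12 (Wed); 2053-11-27 (Thu); 2053-12-10 (Wed); 2053-12-15 (Mon).
All 4 holidays fall on weekdays, so subtract 4.
Business days: 34 − 4 = 30.

30 business days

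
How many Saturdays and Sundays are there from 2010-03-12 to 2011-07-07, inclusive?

138

2010-03-12 is a Friday.
The range spans 483 days (inclusive of both endpoints).
483 = 7 × 69, so the span is exactly 69 full weeks.
Each full week contributes 2 weekend days (Sat, Sun): 69 × 2 = 138.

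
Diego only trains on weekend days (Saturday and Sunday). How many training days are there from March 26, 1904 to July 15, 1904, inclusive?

32

March 26, 1904 is a Saturday.
The range spans 112 days (inclusive of both endpoints).
112 = 7 × 16, so the span is exactly 16 full weeks.
Each full week contributes 2 weekend days (Sat, Sun): 16 × 2 = 32.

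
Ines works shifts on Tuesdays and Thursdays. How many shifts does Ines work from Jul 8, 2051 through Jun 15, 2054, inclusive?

Jul 8, 2051 is a Saturday.
From Jul 8, 2051 to Jun 15, 2054 is 1074 days inclusive.
1074 = 7 × 153 + 3, so there are 153 full weeks plus 3 extra days.
Each full week contributes 2 days from the set (Tue, Thu): 153 × 2 = 306.
The 3 extra days are Sat, Sun, Mon — none qualify.
Total: 306 + 0 = 306.

306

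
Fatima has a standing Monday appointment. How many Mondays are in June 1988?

4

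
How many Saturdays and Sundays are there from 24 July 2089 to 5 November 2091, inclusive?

24 July 2089 is a Sunday.
That's 835 days from start to end, counting both.
835 = 7 × 119 + 2, so there are 119 full weeks plus 2 extra days.
Each full week contributes 2 weekend days (Sat, Sun): 119 × 2 = 238.
The 2 extra days are Sunday, Monday — 1 of them qualifies.
Total: 238 + 1 = 239.

239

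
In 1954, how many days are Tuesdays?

52

Jan 1, 1954 is a Friday.
From Jan 1, 1954 to Dec 31, 1954 is 365 days inclusive.
365 = 7 × 52 + 1, so there are 52 full weeks plus 1 extra day.
Each full week contributes one Tuesday: 52 so far.
The 1 extra day is Fri — none qualify.
Total: 52 + 0 = 52.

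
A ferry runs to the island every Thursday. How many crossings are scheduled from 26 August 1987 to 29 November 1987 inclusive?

14

26 August 1987 is a Wednesday.
The range spans 96 days (inclusive of both endpoints).
96 = 7 × 13 + 5, so there are 13 full weeks plus 5 extra days.
Each full week contributes one Thursday: 13 so far.
The 5 extra days are Wednesday, Thursday, Friday, Saturday, Sunday — 1 of them qualifies.
Total: 13 + 1 = 14.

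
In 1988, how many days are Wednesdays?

Jan 1, 1988 is a Friday.
That's 366 days from start to end, counting both.
366 = 7 × 52 + 2, so there are 52 full weeks plus 2 extra days.
Each full week contributes one Wednesday: 52 so far.
The 2 extra days are Fri, Sat — none qualify.
Total: 52 + 0 = 52.

52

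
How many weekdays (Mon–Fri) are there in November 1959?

21

1 November 1959 is a Sunday.
The range spans 30 days (inclusive of both endpoints).
30 = 7 × 4 + 2, so there are 4 full weeks plus 2 extra days.
Each full week contributes 5 weekdays (Mon–Fri): 4 × 5 = 20.
The 2 extra days are Sunday, Monday — 1 of them qualifies.
Total: 20 + 1 = 21.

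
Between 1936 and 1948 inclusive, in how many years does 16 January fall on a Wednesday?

1

Day of week of January 16 in each year:
1936: Thu, 1937: Sat, 1938: Sun, 1939: Mon, 1940: Tue, 1941: Thu, 1942: Fri, 1943: Sat, 1944: Sun, 1945: Tue, 1946: Wed ✓, 1947: Thu, 1948: Fri
Wednesdays: 1946.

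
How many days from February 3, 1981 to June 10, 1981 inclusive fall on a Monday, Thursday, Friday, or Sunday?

72

February 3, 1981 is a Tuesday.
That's 128 days from start to end, counting both.
128 = 7 × 18 + 2, so there are 18 full weeks plus 2 extra days.
Each full week contributes 4 days from the set (Mon, Thu, Fri, Sun): 18 × 4 = 72.
The 2 extra days are Tuesday, Wednesday — none qualify.
Total: 72 + 0 = 72.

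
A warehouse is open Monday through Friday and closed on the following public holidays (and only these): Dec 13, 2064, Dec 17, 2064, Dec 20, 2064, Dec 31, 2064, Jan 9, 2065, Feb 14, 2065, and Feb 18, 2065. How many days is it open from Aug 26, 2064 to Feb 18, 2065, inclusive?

Aug 26, 2064 is a Tuesday.
The range spans 177 days (inclusive of both endpoints).
177 = 7 × 25 + 2, so there are 25 full weeks plus 2 extra days.
Each full week contributes 5 weekdays (Mon–Fri): 25 × 5 = 125.
The 2 extra days are Tue, Wed — 2 of them qualify.
Total: 125 + 2 = 127.
Holidays: Dec 13, 2064 (Sat); Dec 17, 2064 (Wed); Dec 20, 2064 (Sat); Dec 31, 2064 (Wed); Jan 9, 2065 (Fri); Feb 14, 2065 (Sat); Feb 18, 2065 (Wed).
4 of the 7 holidays fall on weekdays; the rest are weekends and were already excluded.
Business days: 127 − 4 = 123.

123 business days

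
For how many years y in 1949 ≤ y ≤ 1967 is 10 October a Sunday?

Day of week of October 10 in each year:
1949: Mon, 1950: Tue, 1951: Wed, 1952: Fri, 1953: Sat, 1954: Sun ✓, 1955: Mon, 1956: Wed, 1957: Thu, 1958: Fri, 1959: Sat, 1960: Mon, 1961: Tue, 1962: Wed, 1963: Thu, 1964: Sat, 1965: Sun ✓, 1966: Mon, 1967: Tue
Sundays: 1954, 1965.

2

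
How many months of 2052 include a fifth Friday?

A month has five Fridays exactly when Friday falls within its first (length − 28) days.
Jan: 31 days, starts Mon → 5 of Mon, Tue, Wed
Feb: 29 days, starts Thu → 5 of Thu
Mar: 31 days, starts Fri → 5 of Fri, Sat, Sun ✓
Apr: 30 days, starts Mon → 5 of Mon, Tue
May: 31 days, starts Wed → 5 of Wed, Thu, Fri ✓
Jun: 30 days, starts Sat → 5 of Sat, Sun
Jul: 31 days, starts Mon → 5 of Mon, Tue, Wed
Aug: 31 days, starts Thu → 5 of Thu, Fri, Sat ✓
Sep: 30 days, starts Sun → 5 of Sun, Mon
Oct: 31 days, starts Tue → 5 of Tue, Wed, Thu
Nov: 30 days, starts Fri → 5 of Fri, Sat ✓
Dec: 31 days, starts Sun → 5 of Sun, Mon, Tue
Months with five Fridays: Mar, May, Aug, Nov.

4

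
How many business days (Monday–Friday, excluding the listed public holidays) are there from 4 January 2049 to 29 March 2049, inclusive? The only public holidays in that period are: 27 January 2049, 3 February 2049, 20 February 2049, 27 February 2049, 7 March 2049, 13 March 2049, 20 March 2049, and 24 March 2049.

4 January 2049 is a Monday.
The range spans 85 days (inclusive of both endpoints).
85 = 7 × 12 + 1, so there are 12 full weeks plus 1 extra day.
Each full week contributes 5 weekdays (Mon–Fri): 12 × 5 = 60.
The 1 extra day is Monday — 1 of them qualifies.
Total: 60 + 1 = 61.
Holidays: 27 January 2049 (Wed); 3 February 2049 (Wed); 20 February 2049 (Sat); 27 February 2049 (Sat); 7 March 2049 (Sun); 13 March 2049 (Sat); 20 March 2049 (Sat); 24 March 2049 (Wed).
3 of the 8 holidays fall on weekdays; the rest are weekends and were already excluded.
Business days: 61 − 3 = 58.

58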